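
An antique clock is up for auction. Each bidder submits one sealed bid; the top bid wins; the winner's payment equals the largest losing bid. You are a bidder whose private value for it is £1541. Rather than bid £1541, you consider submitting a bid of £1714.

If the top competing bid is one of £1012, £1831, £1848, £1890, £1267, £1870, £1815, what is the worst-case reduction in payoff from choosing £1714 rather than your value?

£1012: same outcome either way → loss £0.
£1831: same outcome either way → loss £0.
£1848: same outcome either way → loss £0.
£1890: same outcome either way → loss £0.
£1267: same outcome either way → loss £0.
£1870: same outcome either way → loss £0.
£1815: same outcome either way → loss £0.
Maximum loss: £0.

£0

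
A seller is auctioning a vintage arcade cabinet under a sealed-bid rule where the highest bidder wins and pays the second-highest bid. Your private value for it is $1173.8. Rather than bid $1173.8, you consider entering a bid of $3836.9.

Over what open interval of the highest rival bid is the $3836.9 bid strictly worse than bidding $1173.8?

If the competing bid is below $1173.8, both bids win at the same price — no difference.
If it is above $3836.9, both bids lose — no difference.
If it lies strictly between $1173.8 and $3836.9, bidding your value loses (payoff 0) while bidding $3836.9 wins at a price above your value (payoff negative).
So the deviation strictly hurts on the open interval ($1173.8, $3836.9).
In a second-price auction your bid sets only whether you win, not what you pay, so bidding your true value is weakly dominant.

($1173.8, $3836.9)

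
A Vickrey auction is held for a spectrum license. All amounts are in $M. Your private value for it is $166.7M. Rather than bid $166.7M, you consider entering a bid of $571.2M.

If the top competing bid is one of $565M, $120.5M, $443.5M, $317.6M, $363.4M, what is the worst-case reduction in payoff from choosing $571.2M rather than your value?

$398.3M

$565M: truthful gives $0M, deviation gives −$398.3M → loss $398.3M.
$120.5M: same outcome either way → loss $0M.
$443.5M: truthful gives $0M, deviation gives −$276.8M → loss $276.8M.
$317.6M: truthful gives $0M, deviation gives −$150.9M → loss $150.9M.
$363.4M: truthful gives $0M, deviation gives −$196.7M → loss $196.7M.
Maximum loss: $398.3M.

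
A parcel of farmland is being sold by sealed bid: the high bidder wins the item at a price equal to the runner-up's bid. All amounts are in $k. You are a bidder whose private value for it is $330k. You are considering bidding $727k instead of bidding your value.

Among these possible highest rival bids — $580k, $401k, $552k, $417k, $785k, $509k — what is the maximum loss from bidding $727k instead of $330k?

$580k: truthful gives $0k, deviation gives −$250k → loss $250k.
$401k: truthful gives $0k, deviation gives −$71k → loss $71k.
$552k: truthful gives $0k, deviation gives −$222k → loss $222k.
$417k: truthful gives $0k, deviation gives −$87k → loss $87k.
$785k: same outcome either way → loss $0k.
$509k: truthful gives $0k, deviation gives −$179k → loss $179k.
Maximum loss: $250k.

$250k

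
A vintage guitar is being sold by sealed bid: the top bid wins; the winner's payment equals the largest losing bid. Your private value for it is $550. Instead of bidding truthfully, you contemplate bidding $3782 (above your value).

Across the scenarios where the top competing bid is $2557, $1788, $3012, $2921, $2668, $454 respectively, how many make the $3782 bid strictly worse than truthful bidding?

5

The deviation hurts exactly when the highest competing bid lies strictly between $550 and $3782 — overbidding then wins at a price above your value.
$2557: inside the interval → strictly worse (loss $2007).
$1788: inside the interval → strictly worse (loss $1238).
$3012: inside the interval → strictly worse (loss $2462).
$2921: inside the interval → strictly worse (loss $2371).
$2668: inside the interval → strictly worse (loss $2118).
$454: below both → same outcome either way.
Count: 5.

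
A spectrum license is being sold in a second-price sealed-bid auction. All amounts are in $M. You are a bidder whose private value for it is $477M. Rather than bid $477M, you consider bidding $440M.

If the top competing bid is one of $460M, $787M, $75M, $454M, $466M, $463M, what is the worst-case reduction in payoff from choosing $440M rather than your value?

$23M

$460M: truthful gives $17M, deviation gives $0M → loss $17M.
$787M: same outcome either way → loss $0M.
$75M: same outcome either way → loss $0M.
$454M: truthful gives $23M, deviation gives $0M → loss $23M.
$466M: truthful gives $11M, deviation gives $0M → loss $11M.
$463M: truthful gives $14M, deviation gives $0M → loss $14M.
Maximum loss: $23M.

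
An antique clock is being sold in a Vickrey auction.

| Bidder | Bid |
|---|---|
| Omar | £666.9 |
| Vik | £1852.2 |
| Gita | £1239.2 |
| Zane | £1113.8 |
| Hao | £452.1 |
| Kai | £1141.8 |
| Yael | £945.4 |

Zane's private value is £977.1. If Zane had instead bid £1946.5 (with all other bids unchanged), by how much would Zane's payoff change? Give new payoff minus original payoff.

−£875.1

The highest bid among the other bidders is £1852.2; Zane's bid doesn't change that.
Original bid £1113.8: Zane is not highest (top rival bid is £1852.2); payoff £0.
Alternative bid £1946.5: Zane is highest, pays the top rival bid £1852.2; payoff £977.1 − £1852.2 = −£875.1.
Change in payoff = −£875.1 − (£0) = −£875.1.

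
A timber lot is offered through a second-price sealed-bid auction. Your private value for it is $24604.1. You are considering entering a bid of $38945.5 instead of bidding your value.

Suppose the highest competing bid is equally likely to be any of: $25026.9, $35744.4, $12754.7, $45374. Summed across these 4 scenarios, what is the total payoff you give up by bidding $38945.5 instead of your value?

The deviation costs you only when the competing bid falls strictly between $24604.1 and $38945.5; elsewhere both bids give the same outcome.
$25026.9: truthful payoff $0, deviation payoff −$422.8 → loss $422.8.
$35744.4: truthful payoff $0, deviation payoff −$11140.3 → loss $11140.3.
$12754.7: outcomes coincide → loss $0.
$45374: outcomes coincide → loss $0.
Total loss = $422.8 + $11140.3 = $11563.1.

$11563.1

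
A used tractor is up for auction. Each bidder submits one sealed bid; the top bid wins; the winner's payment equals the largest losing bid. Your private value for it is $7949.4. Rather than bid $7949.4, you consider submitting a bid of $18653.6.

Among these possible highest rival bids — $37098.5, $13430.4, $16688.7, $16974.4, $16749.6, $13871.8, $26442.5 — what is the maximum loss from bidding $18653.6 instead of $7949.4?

$37098.5: same outcome either way → loss $0.
$13430.4: truthful gives $0, deviation gives −$5481 → loss $5481.
$16688.7: truthful gives $0, deviation gives −$8739.3 → loss $8739.3.
$16974.4: truthful gives $0, deviation gives −$9025 → loss $9025.
$16749.6: truthful gives $0, deviation gives −$8800.2 → loss $8800.2.
$13871.8: truthful gives $0, deviation gives −$5922.4 → loss $5922.4.
$26442.5: same outcome either way → loss $0.
Maximum loss: $9025.

$9025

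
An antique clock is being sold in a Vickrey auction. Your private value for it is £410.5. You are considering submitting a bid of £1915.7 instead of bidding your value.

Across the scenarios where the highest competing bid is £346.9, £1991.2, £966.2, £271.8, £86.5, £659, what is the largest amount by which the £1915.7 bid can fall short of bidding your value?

£555.7

£346.9: same outcome either way → loss £0.
£1991.2: same outcome either way → loss £0.
£966.2: truthful gives £0, deviation gives −£555.7 → loss £555.7.
£271.8: same outcome either way → loss £0.
£86.5: same outcome either way → loss £0.
£659: truthful gives £0, deviation gives −£248.5 → loss £248.5.
Maximum loss: £555.7.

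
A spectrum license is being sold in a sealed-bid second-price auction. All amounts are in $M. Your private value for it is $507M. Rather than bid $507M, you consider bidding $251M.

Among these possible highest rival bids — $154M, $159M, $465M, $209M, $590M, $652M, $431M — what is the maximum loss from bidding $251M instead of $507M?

$76M

$154M: same outcome either way → loss $0M.
$159M: same outcome either way → loss $0M.
$465M: truthful gives $42M, deviation gives $0M → loss $42M.
$209M: same outcome either way → loss $0M.
$590M: same outcome either way → loss $0M.
$652M: same outcome either way → loss $0M.
$431M: truthful gives $76M, deviation gives $0M → loss $76M.
Maximum loss: $76M.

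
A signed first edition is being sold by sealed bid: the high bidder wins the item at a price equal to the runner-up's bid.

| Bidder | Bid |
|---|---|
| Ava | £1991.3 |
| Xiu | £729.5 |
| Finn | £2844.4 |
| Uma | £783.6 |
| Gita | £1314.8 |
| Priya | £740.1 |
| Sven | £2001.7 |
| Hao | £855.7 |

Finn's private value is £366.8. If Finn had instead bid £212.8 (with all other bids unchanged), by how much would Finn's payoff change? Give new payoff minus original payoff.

£1634.9

The highest bid among the other bidders is £2001.7; Finn's bid doesn't change that.
Original bid £2844.4: Finn is highest, pays the top rival bid £2001.7; payoff £366.8 − £2001.7 = −£1634.9.
Alternative bid £212.8: Finn is not highest (top rival bid is £2001.7); payoff £0.
Change in payoff = £0 − (−£1634.9) = £1634.9.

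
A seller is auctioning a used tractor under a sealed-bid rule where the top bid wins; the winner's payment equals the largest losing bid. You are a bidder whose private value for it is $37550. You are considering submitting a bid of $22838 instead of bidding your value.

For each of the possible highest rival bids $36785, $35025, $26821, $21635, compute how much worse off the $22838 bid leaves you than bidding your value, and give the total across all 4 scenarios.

The deviation costs you only when the competing bid falls strictly between $22838 and $37550; elsewhere both bids give the same outcome.
$36785: truthful payoff $765, deviation payoff $0 → loss $765.
$35025: truthful payoff $2525, deviation payoff $0 → loss $2525.
$26821: truthful payoff $10729, deviation payoff $0 → loss $10729.
$21635: outcomes coincide → loss $0.
Total loss = $765 + $2525 + $10729 = $14019.

$14019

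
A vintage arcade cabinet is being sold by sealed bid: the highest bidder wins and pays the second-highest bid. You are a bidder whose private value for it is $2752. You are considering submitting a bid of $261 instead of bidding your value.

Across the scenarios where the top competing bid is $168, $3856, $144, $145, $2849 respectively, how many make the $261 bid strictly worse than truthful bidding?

The deviation hurts exactly when the highest competing bid lies strictly between $261 and $2752 — underbidding then forfeits a profitable win.
$168: below both → same outcome either way.
$3856: above both → same outcome either way.
$144: below both → same outcome either way.
$145: below both → same outcome either way.
$2849: above both → same outcome either way.
Count: 0.

0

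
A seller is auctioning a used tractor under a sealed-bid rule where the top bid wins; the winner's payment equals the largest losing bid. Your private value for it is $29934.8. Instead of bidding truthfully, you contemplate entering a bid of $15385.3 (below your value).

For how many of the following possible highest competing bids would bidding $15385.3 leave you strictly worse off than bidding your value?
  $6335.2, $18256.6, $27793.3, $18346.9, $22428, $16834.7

5

The deviation hurts exactly when the highest competing bid lies strictly between $15385.3 and $29934.8 — underbidding then forfeits a profitable win.
$6335.2: below both → same outcome either way.
$18256.6: inside the interval → strictly worse (loss $11678.2).
$27793.3: inside the interval → strictly worse (loss $2141.5).
$18346.9: inside the interval → strictly worse (loss $11587.9).
$22428: inside the interval → strictly worse (loss $7506.8).
$16834.7: inside the interval → strictly worse (loss $13100.1).
Count: 5.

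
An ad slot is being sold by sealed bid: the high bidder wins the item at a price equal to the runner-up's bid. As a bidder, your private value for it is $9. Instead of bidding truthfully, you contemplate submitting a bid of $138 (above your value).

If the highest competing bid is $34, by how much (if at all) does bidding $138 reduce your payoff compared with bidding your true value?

Bidding your value $9: you lose (since $9 < $34). Payoff $0.
Bidding $138: you win and pay $34. Payoff $9 − $34 = −$25.
The competing bid $34 lies between your value and your inflated bid, so overbidding wins an item priced above your value.
Loss from deviating = $0 − (−$25) = $25.
Truthful bidding weakly dominates here: raising your bid can only win items priced above your value, and lowering it can only forfeit items priced below.

$25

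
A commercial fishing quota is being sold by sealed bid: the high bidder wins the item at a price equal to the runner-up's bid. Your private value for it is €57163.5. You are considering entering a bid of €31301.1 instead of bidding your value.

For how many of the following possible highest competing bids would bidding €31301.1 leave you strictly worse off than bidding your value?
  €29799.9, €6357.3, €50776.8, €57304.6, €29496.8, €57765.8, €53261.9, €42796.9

The deviation hurts exactly when the highest competing bid lies strictly between €31301.1 and €57163.5 — underbidding then forfeits a profitable win.
€29799.9: below both → same outcome either way.
€6357.3: below both → same outcome either way.
€50776.8: inside the interval → strictly worse (loss €6386.7).
€57304.6: above both → same outcome either way.
€29496.8: below both → same outcome either way.
€57765.8: above both → same outcome either way.
€53261.9: inside the interval → strictly worse (loss €3901.6).
€42796.9: inside the interval → strictly worse (loss €14366.6).
Count: 3.

3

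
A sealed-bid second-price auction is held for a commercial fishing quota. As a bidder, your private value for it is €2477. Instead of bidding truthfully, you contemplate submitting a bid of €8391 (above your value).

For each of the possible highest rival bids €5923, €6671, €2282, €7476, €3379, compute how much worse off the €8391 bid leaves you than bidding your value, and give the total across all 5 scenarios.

The deviation costs you only when the competing bid falls strictly between €2477 and €8391; elsewhere both bids give the same outcome.
€5923: truthful payoff €0, deviation payoff −€3446 → loss €3446.
€6671: truthful payoff €0, deviation payoff −€4194 → loss €4194.
€2282: outcomes coincide → loss €0.
€7476: truthful payoff €0, deviation payoff −€4999 → loss €4999.
€3379: truthful payoff €0, deviation payoff −€902 → loss €902.
Total loss = €3446 + €4194 + €4999 + €902 = €13541.

€13541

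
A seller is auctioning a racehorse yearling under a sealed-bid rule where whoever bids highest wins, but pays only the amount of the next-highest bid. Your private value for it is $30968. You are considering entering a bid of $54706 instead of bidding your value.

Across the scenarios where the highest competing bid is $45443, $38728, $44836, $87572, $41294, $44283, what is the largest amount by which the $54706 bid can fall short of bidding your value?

$45443: truthful gives $0, deviation gives −$14475 → loss $14475.
$38728: truthful gives $0, deviation gives −$7760 → loss $7760.
$44836: truthful gives $0, deviation gives −$13868 → loss $13868.
$87572: same outcome either way → loss $0.
$41294: truthful gives $0, deviation gives −$10326 → loss $10326.
$44283: truthful gives $0, deviation gives −$13315 → loss $13315.
Maximum loss: $14475.

$14475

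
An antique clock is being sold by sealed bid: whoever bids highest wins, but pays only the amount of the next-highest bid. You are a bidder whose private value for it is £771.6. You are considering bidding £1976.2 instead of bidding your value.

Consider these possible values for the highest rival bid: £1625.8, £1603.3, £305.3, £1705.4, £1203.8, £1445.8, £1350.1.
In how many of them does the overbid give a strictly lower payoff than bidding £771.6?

The deviation hurts exactly when the highest competing bid lies strictly between £771.6 and £1976.2 — overbidding then wins at a price above your value.
£1625.8: inside the interval → strictly worse (loss £854.2).
£1603.3: inside the interval → strictly worse (loss £831.7).
£305.3: below both → same outcome either way.
£1705.4: inside the interval → strictly worse (loss £933.8).
£1203.8: inside the interval → strictly worse (loss £432.2).
£1445.8: inside the interval → strictly worse (loss £674.2).
£1350.1: inside the interval → strictly worse (loss £578.5).
Count: 6.

6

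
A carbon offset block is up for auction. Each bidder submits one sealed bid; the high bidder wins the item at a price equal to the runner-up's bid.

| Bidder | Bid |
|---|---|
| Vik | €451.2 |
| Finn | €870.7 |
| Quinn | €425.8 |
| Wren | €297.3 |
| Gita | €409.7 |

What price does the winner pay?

€451.2

Highest bid: Finn at €870.7, so Finn wins.
Second-highest bid: Vik at €451.2 — that is the price the winner pays.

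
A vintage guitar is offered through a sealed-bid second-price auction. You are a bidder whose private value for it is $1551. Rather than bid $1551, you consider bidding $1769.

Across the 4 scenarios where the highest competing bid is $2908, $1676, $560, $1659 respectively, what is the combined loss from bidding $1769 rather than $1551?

The deviation costs you only when the competing bid falls strictly between $1551 and $1769; elsewhere both bids give the same outcome.
$2908: outcomes coincide → loss $0.
$1676: truthful payoff $0, deviation payoff −$125 → loss $125.
$560: outcomes coincide → loss $0.
$1659: truthful payoff $0, deviation payoff −$108 → loss $108.
Total loss = $125 + $108 = $233.

$233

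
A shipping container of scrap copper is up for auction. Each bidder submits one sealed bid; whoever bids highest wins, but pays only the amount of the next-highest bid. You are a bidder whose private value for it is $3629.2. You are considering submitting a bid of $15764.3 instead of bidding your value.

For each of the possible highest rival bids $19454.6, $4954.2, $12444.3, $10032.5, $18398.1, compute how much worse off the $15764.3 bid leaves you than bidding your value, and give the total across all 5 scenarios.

$16543.4

The deviation costs you only when the competing bid falls strictly between $3629.2 and $15764.3; elsewhere both bids give the same outcome.
$19454.6: outcomes coincide → loss $0.
$4954.2: truthful payoff $0, deviation payoff −$1325 → loss $1325.
$12444.3: truthful payoff $0, deviation payoff −$8815.1 → loss $8815.1.
$10032.5: truthful payoff $0, deviation payoff −$6403.3 → loss $6403.3.
$18398.1: outcomes coincide → loss $0.
Total loss = $1325 + $8815.1 + $6403.3 = $16543.4.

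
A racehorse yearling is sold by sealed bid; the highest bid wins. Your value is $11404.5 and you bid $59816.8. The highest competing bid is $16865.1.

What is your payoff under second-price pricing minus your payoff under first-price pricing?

$42951.7

You have the highest bid, so you win under either rule.
Second-price: pay $16865.1 → payoff −$5460.6.
First-price: pay your own bid $59816.8 → payoff −$48412.3.
Difference = −$5460.6 − (−$48412.3) = $42951.7.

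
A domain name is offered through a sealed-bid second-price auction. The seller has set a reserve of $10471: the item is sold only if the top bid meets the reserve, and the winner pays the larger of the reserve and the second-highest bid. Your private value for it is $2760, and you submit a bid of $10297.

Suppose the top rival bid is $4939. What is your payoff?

Your bid $10297 is the highest bid but falls below the reserve $10471, so the item goes unsold. Payoff $0.

$0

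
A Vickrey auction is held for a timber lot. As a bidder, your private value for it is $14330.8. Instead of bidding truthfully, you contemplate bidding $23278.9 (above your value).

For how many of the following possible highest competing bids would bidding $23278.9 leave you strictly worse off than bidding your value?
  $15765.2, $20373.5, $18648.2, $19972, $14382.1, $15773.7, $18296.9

7

The deviation hurts exactly when the highest competing bid lies strictly between $14330.8 and $23278.9 — overbidding then wins at a price above your value.
$15765.2: inside the interval → strictly worse (loss $1434.4).
$20373.5: inside the interval → strictly worse (loss $6042.7).
$18648.2: inside the interval → strictly worse (loss $4317.4).
$19972: inside the interval → strictly worse (loss $5641.2).
$14382.1: inside the interval → strictly worse (loss $51.3).
$15773.7: inside the interval → strictly worse (loss $1442.9).
$18296.9: inside the interval → strictly worse (loss $3966.1).
Count: 7.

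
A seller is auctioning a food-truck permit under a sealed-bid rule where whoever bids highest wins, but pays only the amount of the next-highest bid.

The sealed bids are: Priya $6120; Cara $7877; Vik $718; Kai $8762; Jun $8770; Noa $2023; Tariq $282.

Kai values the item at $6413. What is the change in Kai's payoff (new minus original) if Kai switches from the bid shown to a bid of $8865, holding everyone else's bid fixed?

The highest bid among the other bidders is $8770; Kai's bid doesn't change that.
Original bid $8762: Kai is not highest (top rival bid is $8770); payoff $0.
Alternative bid $8865: Kai is highest, pays the top rival bid $8770; payoff $6413 − $8770 = −$2357.
Change in payoff = −$2357 − ($0) = −$2357.

−$2357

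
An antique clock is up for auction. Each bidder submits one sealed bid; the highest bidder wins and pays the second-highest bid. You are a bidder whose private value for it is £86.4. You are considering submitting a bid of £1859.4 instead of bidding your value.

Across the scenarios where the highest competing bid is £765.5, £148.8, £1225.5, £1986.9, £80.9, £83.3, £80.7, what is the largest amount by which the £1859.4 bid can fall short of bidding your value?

£1139.1

£765.5: truthful gives £0, deviation gives −£679.1 → loss £679.1.
£148.8: truthful gives £0, deviation gives −£62.4 → loss £62.4.
£1225.5: truthful gives £0, deviation gives −£1139.1 → loss £1139.1.
£1986.9: same outcome either way → loss £0.
£80.9: same outcome either way → loss £0.
£83.3: same outcome either way → loss £0.
£80.7: same outcome either way → loss £0.
Maximum loss: £1139.1.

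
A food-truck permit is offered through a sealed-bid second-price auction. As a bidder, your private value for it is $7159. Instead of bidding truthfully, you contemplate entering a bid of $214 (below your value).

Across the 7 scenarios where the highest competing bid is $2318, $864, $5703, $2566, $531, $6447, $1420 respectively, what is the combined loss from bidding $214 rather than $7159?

The deviation costs you only when the competing bid falls strictly between $214 and $7159; elsewhere both bids give the same outcome.
$2318: truthful payoff $4841, deviation payoff $0 → loss $4841.
$864: truthful payoff $6295, deviation payoff $0 → loss $6295.
$5703: truthful payoff $1456, deviation payoff $0 → loss $1456.
$2566: truthful payoff $4593, deviation payoff $0 → loss $4593.
$531: truthful payoff $6628, deviation payoff $0 → loss $6628.
$6447: truthful payoff $712, deviation payoff $0 → loss $712.
$1420: truthful payoff $5739, deviation payoff $0 → loss $5739.
Total loss = $4841 + $6295 + $1456 + $4593 + $6628 + $712 + $5739 = $30264.
In a second-price auction your bid sets only whether you win, not what you pay, so bidding your true value is weakly dominant.

$30264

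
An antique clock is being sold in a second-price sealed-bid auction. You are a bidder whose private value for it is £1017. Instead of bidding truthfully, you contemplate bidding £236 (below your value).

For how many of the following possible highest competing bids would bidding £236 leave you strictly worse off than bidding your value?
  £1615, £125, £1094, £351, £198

1

The deviation hurts exactly when the highest competing bid lies strictly between £236 and £1017 — underbidding then forfeits a profitable win.
£1615: above both → same outcome either way.
£125: below both → same outcome either way.
£1094: above both → same outcome either way.
£351: inside the interval → strictly worse (loss £666).
£198: below both → same outcome either way.
Count: 1.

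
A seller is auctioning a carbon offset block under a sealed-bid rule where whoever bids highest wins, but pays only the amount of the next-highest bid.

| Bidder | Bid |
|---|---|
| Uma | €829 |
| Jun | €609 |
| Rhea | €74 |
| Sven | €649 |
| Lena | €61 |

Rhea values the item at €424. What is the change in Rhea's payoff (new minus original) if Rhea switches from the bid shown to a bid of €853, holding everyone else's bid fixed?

The highest bid among the other bidders is €829; Rhea's bid doesn't change that.
Original bid €74: Rhea is not highest (top rival bid is €829); payoff €0.
Alternative bid €853: Rhea is highest, pays the top rival bid €829; payoff €424 − €829 = −€405.
Change in payoff = −€405 − (€0) = −€405.

−€405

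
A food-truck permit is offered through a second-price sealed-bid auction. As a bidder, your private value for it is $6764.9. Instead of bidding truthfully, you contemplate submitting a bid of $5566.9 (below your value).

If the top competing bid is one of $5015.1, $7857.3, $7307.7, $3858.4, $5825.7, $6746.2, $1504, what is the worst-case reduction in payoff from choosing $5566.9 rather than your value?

$5015.1: same outcome either way → loss $0.
$7857.3: same outcome either way → loss $0.
$7307.7: same outcome either way → loss $0.
$3858.4: same outcome either way → loss $0.
$5825.7: truthful gives $939.2, deviation gives $0 → loss $939.2.
$6746.2: truthful gives $18.7, deviation gives $0 → loss $18.7.
$1504: same outcome either way → loss $0.
Maximum loss: $939.2.

$939.2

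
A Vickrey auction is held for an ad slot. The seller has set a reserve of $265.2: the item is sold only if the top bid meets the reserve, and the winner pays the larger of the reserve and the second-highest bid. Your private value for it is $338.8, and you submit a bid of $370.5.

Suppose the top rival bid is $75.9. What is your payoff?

Your bid $370.5 is the highest and exceeds the reserve.
Price = max(second-highest bid, reserve) = max($75.9, $265.2) = $265.2.
Payoff = $338.8 − $265.2 = $73.6.

$73.6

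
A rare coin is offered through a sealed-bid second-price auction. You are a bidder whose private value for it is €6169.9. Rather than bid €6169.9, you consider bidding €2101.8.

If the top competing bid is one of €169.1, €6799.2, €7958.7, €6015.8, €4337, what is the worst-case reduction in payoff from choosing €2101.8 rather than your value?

€169.1: same outcome either way → loss €0.
€6799.2: same outcome either way → loss €0.
€7958.7: same outcome either way → loss €0.
€6015.8: truthful gives €154.1, deviation gives €0 → loss €154.1.
€4337: truthful gives €1832.9, deviation gives €0 → loss €1832.9.
Maximum loss: €1832.9.

€1832.9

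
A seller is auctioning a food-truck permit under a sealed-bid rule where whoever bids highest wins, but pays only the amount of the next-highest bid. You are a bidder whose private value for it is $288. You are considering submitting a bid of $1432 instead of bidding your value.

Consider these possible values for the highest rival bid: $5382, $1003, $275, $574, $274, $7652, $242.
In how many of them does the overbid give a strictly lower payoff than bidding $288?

The deviation hurts exactly when the highest competing bid lies strictly between $288 and $1432 — overbidding then wins at a price above your value.
$5382: above both → same outcome either way.
$1003: inside the interval → strictly worse (loss $715).
$275: below both → same outcome either way.
$574: inside the interval → strictly worse (loss $286).
$274: below both → same outcome either way.
$7652: above both → same outcome either way.
$242: below both → same outcome either way.
Count: 2.

2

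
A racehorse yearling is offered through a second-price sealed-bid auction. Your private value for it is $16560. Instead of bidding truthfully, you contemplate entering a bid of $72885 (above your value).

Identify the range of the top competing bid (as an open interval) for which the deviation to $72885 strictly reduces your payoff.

If the competing bid is below $16560, both bids win at the same price — no difference.
If it is above $72885, both bids lose — no difference.
If it lies strictly between $16560 and $72885, bidding your value loses (payoff 0) while bidding $72885 wins at a price above your value (payoff negative).
So the deviation strictly hurts on the open interval ($16560, $72885).
Truthful bidding weakly dominates here: raising your bid can only win items priced above your value, and lowering it can only forfeit items priced below.

($16560, $72885)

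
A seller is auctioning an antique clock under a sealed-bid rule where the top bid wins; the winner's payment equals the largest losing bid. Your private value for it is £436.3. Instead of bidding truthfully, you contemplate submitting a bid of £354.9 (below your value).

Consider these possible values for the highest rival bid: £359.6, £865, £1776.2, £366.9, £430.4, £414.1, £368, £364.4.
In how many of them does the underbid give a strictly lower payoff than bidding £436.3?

The deviation hurts exactly when the highest competing bid lies strictly between £354.9 and £436.3 — underbidding then forfeits a profitable win.
£359.6: inside the interval → strictly worse (loss £76.7).
£865: above both → same outcome either way.
£1776.2: above both → same outcome either way.
£366.9: inside the interval → strictly worse (loss £69.4).
£430.4: inside the interval → strictly worse (loss £5.9).
£414.1: inside the interval → strictly worse (loss £22.2).
£368: inside the interval → strictly worse (loss £68.3).
£364.4: inside the interval → strictly worse (loss £71.9).
Count: 6.

6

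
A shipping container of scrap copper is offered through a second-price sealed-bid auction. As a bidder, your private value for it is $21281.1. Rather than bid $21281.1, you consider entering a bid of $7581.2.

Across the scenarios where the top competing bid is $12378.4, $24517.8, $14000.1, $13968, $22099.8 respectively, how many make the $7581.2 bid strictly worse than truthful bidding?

The deviation hurts exactly when the highest competing bid lies strictly between $7581.2 and $21281.1 — underbidding then forfeits a profitable win.
$12378.4: inside the interval → strictly worse (loss $8902.7).
$24517.8: above both → same outcome either way.
$14000.1: inside the interval → strictly worse (loss $7281).
$13968: inside the interval → strictly worse (loss $7313.1).
$22099.8: above both → same outcome either way.
Count: 3.

3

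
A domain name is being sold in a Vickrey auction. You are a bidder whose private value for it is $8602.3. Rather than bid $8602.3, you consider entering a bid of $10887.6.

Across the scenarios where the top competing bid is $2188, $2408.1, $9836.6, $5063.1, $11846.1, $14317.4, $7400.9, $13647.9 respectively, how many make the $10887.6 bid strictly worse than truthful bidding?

1

The deviation hurts exactly when the highest competing bid lies strictly between $8602.3 and $10887.6 — overbidding then wins at a price above your value.
$2188: below both → same outcome either way.
$2408.1: below both → same outcome either way.
$9836.6: inside the interval → strictly worse (loss $1234.3).
$5063.1: below both → same outcome either way.
$11846.1: above both → same outcome either way.
$14317.4: above both → same outcome either way.
$7400.9: below both → same outcome either way.
$13647.9: above both → same outcome either way.
Count: 1.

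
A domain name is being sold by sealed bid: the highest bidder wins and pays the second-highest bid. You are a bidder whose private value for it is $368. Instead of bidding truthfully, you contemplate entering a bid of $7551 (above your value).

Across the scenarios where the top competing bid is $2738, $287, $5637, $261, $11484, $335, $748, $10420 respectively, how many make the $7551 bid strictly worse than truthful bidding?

3

The deviation hurts exactly when the highest competing bid lies strictly between $368 and $7551 — overbidding then wins at a price above your value.
$2738: inside the interval → strictly worse (loss $2370).
$287: below both → same outcome either way.
$5637: inside the interval → strictly worse (loss $5269).
$261: below both → same outcome either way.
$11484: above both → same outcome either way.
$335: below both → same outcome either way.
$748: inside the interval → strictly worse (loss $380).
$10420: above both → same outcome either way.
Count: 3.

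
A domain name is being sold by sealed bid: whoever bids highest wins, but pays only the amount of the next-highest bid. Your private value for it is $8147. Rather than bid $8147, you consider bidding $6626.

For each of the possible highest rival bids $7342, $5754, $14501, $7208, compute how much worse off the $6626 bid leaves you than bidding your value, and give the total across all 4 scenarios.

$1744

The deviation costs you only when the competing bid falls strictly between $6626 and $8147; elsewhere both bids give the same outcome.
$7342: truthful payoff $805, deviation payoff $0 → loss $805.
$5754: outcomes coincide → loss $0.
$14501: outcomes coincide → loss $0.
$7208: truthful payoff $939, deviation payoff $0 → loss $939.
Total loss = $805 + $939 = $1744.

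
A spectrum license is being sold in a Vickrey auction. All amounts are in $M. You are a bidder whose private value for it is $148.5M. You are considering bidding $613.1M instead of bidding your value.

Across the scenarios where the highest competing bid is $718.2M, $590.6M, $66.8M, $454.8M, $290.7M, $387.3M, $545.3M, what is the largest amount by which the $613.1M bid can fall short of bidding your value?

$718.2M: same outcome either way → loss $0M.
$590.6M: truthful gives $0M, deviation gives −$442.1M → loss $442.1M.
$66.8M: same outcome either way → loss $0M.
$454.8M: truthful gives $0M, deviation gives −$306.3M → loss $306.3M.
$290.7M: truthful gives $0M, deviation gives −$142.2M → loss $142.2M.
$387.3M: truthful gives $0M, deviation gives −$238.8M → loss $238.8M.
$545.3M: truthful gives $0M, deviation gives −$396.8M → loss $396.8M.
Maximum loss: $442.1M.

$442.1M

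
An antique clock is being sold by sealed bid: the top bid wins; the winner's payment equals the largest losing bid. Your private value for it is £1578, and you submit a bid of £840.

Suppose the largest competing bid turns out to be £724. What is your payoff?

£854

Your bid £840 exceeds the highest competing bid £724, so you win.
In a second-price auction the winner pays the second-highest bid, £724.
Payoff = value − price = £1578 − £724 = £854.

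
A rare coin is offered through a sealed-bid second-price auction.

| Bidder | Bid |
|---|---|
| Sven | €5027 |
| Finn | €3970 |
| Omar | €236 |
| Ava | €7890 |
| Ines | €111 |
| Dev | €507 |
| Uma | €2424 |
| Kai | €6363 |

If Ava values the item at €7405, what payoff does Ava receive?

€1042

Highest bid: Ava at €7890, so Ava wins.
Second-highest bid: Kai at €6363 — that is the price the winner pays.
Ava's payoff = value − price = €7405 − €6363 = €1042.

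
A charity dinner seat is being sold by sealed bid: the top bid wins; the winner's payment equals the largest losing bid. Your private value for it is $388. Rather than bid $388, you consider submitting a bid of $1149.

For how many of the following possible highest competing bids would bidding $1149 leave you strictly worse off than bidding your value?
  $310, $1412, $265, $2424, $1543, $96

The deviation hurts exactly when the highest competing bid lies strictly between $388 and $1149 — overbidding then wins at a price above your value.
$310: below both → same outcome either way.
$1412: above both → same outcome either way.
$265: below both → same outcome either way.
$2424: above both → same outcome either way.
$1543: above both → same outcome either way.
$96: below both → same outcome either way.
Count: 0.

0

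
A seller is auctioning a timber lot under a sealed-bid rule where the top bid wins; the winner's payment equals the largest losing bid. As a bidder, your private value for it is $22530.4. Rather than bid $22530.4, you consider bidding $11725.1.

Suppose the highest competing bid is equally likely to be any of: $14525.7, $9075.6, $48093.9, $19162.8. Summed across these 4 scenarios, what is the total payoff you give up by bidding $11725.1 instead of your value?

The deviation costs you only when the competing bid falls strictly between $11725.1 and $22530.4; elsewhere both bids give the same outcome.
$14525.7: truthful payoff $8004.7, deviation payoff $0 → loss $8004.7.
$9075.6: outcomes coincide → loss $0.
$48093.9: outcomes coincide → loss $0.
$19162.8: truthful payoff $3367.6, deviation payoff $0 → loss $3367.6.
Total loss = $8004.7 + $3367.6 = $11372.3.
Truthful bidding weakly dominates here: raising your bid can only win items priced above your value, and lowering it can only forfeit items priced below.

$11372.3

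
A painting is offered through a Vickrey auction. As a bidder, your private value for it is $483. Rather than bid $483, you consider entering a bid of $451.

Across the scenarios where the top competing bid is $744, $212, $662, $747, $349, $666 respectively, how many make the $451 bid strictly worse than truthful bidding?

The deviation hurts exactly when the highest competing bid lies strictly between $451 and $483 — underbidding then forfeits a profitable win.
$744: above both → same outcome either way.
$212: below both → same outcome either way.
$662: above both → same outcome either way.
$747: above both → same outcome either way.
$349: below both → same outcome either way.
$666: above both → same outcome either way.
Count: 0.

0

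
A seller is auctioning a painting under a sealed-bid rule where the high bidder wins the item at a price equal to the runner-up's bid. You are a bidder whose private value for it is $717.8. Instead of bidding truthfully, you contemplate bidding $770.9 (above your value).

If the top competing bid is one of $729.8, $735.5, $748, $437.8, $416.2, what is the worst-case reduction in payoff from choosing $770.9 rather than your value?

$30.2

$729.8: truthful gives $0, deviation gives −$12 → loss $12.
$735.5: truthful gives $0, deviation gives −$17.7 → loss $17.7.
$748: truthful gives $0, deviation gives −$30.2 → loss $30.2.
$437.8: same outcome either way → loss $0.
$416.2: same outcome either way → loss $0.
Maximum loss: $30.2.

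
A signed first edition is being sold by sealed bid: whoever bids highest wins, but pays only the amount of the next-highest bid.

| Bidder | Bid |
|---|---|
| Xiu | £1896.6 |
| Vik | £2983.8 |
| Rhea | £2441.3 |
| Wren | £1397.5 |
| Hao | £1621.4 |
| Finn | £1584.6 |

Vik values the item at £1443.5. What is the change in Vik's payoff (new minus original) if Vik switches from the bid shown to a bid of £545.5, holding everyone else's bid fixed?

The highest bid among the other bidders is £2441.3; Vik's bid doesn't change that.
Original bid £2983.8: Vik is highest, pays the top rival bid £2441.3; payoff £1443.5 − £2441.3 = −£997.8.
Alternative bid £545.5: Vik is not highest (top rival bid is £2441.3); payoff £0.
Change in payoff = £0 − (−£997.8) = £997.8.

£997.8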